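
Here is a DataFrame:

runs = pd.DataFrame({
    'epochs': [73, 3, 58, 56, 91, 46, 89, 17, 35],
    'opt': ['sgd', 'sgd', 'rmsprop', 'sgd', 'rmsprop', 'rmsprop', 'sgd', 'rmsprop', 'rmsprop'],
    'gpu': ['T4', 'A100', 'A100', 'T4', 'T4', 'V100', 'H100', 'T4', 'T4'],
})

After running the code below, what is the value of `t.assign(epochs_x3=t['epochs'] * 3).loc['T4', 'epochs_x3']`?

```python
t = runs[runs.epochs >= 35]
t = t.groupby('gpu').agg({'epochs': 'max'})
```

filter rows where epochs >= 35:
   epochs      opt   gpu
0      73      sgd    T4
2      58  rmsprop  A100
3      56      sgd    T4
4      91  rmsprop    T4
5      46  rmsprop  V100
6      89      sgd  H100
8      35  rmsprop    T4
group by gpu, max of epochs:
      epochs
gpu         
A100      58
H100      89
T4        91
V100      46
add column epochs_x3 = t['epochs'] * 3:
      epochs  epochs_x3
gpu                    
A100      58        174
H100      89        267
T4        91        273
V100      46        138
The value at row 'T4', column 'epochs_x3' is 273.

273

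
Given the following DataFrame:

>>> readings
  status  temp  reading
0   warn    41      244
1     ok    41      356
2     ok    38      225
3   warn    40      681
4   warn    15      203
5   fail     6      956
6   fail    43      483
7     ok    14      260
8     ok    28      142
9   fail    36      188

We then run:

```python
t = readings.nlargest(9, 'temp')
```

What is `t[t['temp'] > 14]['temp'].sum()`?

take 9 rows with largest temp:
  status  temp  reading
6   fail    43      483
0   warn    41      244
1     ok    41      356
3   warn    40      681
2     ok    38      225
9   fail    36      188
8     ok    28      142
4   warn    15      203
7     ok    14      260
filter rows where temp > 14:
  status  temp  reading
6   fail    43      483
0   warn    41      244
1     ok    41      356
3   warn    40      681
2     ok    38      225
9   fail    36      188
8     ok    28      142
4   warn    15      203
Finally, sum of column 'temp' = 282.

282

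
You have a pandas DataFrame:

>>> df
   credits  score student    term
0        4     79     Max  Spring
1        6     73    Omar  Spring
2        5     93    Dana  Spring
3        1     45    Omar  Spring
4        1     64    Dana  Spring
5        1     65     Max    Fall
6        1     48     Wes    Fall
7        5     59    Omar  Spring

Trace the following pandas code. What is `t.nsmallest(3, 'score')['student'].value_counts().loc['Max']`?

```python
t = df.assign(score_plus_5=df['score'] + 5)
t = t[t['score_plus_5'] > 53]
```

1

add column score_plus_5 = df['score'] + 5:
   credits  score student    term  score_plus_5
0        4     79     Max  Spring            84
1        6     73    Omar  Spring            78
2        5     93    Dana  Spring            98
3        1     45    Omar  Spring            50
4        1     64    Dana  Spring            69
5        1     65     Max    Fall            70
6        1     48     Wes    Fall            53
7        5     59    Omar  Spring            64
filter rows where score_plus_5 > 53:
   credits  score student    term  score_plus_5
0        4     79     Max  Spring            84
1        6     73    Omar  Spring            78
2        5     93    Dana  Spring            98
4        1     64    Dana  Spring            69
5        1     65     Max    Fall            70
7        5     59    Omar  Spring            64
take 3 rows with smallest score:
   credits  score student    term  score_plus_5
7        5     59    Omar  Spring            64
4        1     64    Dana  Spring            69
5        1     65     Max    Fall            70
value_counts of student:
student
Omar    1
Dana    1
Max     1
Name: count, dtype: int64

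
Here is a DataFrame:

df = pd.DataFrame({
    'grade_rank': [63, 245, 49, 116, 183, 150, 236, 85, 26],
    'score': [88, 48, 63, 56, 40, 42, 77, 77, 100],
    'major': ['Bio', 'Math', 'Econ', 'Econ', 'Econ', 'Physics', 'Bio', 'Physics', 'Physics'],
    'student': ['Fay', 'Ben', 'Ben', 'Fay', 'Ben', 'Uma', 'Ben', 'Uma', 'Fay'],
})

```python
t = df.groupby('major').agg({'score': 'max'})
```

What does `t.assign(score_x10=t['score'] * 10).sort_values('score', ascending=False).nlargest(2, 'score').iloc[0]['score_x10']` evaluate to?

1000

group by major, max of score:
         score
major         
Bio         88
Econ        63
Math        48
Physics    100
add column score_x10 = t['score'] * 10:
         score  score_x10
major                    
Bio         88        880
Econ        63        630
Math        48        480
Physics    100       1000
sort by score descending:
         score  score_x10
major                    
Physics    100       1000
Bio         88        880
Econ        63        630
Math        48        480
take 2 rows with largest score:
         score  score_x10
major                    
Physics    100       1000
Bio         88        880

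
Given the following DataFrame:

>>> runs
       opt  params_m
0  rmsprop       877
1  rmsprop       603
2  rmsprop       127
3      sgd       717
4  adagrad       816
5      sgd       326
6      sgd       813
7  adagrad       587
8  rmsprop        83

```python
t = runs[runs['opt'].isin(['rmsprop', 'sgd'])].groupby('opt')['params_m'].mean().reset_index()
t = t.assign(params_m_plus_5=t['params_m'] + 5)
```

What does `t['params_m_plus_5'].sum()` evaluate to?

filter rows where opt in ['rmsprop', 'sgd']:
       opt  params_m
0  rmsprop       877
1  rmsprop       603
2  rmsprop       127
3      sgd       717
5      sgd       326
6      sgd       813
8  rmsprop        83
group by opt, mean of params_m:
opt
rmsprop    422.500000
sgd        618.666667
Name: params_m, dtype: float64
reset_index():
       opt    params_m
0  rmsprop  422.500000
1      sgd  618.666667
add column params_m_plus_5 = t['params_m'] + 5:
       opt    params_m  params_m_plus_5
0  rmsprop  422.500000       427.500000
1      sgd  618.666667       623.666667
sum of column 'params_m_plus_5' → 1051.16666667

1051.16666667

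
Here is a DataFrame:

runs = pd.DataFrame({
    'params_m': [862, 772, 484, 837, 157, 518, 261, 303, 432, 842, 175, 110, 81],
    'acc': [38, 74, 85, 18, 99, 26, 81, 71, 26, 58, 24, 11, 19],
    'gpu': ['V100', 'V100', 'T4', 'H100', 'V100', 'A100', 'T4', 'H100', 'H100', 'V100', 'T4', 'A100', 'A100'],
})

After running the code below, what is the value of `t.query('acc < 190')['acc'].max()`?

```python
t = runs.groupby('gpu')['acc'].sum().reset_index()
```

115

group by gpu, sum of acc:
gpu
A100     56
H100    115
T4      190
V100    269
Name: acc, dtype: int64
reset_index():
    gpu  acc
0  A100   56
1  H100  115
2    T4  190
3  V100  269
filter rows where acc < 190:
    gpu  acc
0  A100   56
1  H100  115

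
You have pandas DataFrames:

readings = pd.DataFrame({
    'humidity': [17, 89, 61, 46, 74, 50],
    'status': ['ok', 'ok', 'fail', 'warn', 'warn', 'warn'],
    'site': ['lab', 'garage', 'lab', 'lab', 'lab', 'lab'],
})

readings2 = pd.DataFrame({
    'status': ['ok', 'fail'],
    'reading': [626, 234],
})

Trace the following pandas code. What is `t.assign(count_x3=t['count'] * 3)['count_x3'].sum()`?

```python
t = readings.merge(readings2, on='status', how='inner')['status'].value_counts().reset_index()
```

merge on 'status' (how='inner') → 3 rows:
   humidity status    site  reading
0        17     ok     lab      626
1        89     ok  garage      626
2        61   fail     lab      234
value_counts of status:
status
ok      2
fail    1
Name: count, dtype: int64
reset_index():
  status  count
0     ok      2
1   fail      1
add column count_x3 = t['count'] * 3:
  status  count  count_x3
0     ok      2         6
1   fail      1         3
Reading off the sum of column 'count_x3', we get 9.

9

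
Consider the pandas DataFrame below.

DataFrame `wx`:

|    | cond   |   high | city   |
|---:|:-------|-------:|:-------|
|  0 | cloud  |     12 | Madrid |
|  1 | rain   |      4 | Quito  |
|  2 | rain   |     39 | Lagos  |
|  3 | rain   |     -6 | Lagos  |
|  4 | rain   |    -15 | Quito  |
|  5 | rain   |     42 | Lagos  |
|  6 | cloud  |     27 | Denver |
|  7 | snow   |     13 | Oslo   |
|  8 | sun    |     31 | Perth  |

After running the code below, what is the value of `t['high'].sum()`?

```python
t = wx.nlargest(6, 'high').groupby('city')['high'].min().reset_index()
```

122

take 6 rows with largest high:
    cond  high    city
5   rain    42   Lagos
2   rain    39   Lagos
8    sun    31   Perth
6  cloud    27  Denver
7   snow    13    Oslo
0  cloud    12  Madrid
group by city, min of high:
city
Denver    27
Lagos     39
Madrid    12
Oslo      13
Perth     31
Name: high, dtype: int64
reset_index():
     city  high
0  Denver    27
1   Lagos    39
2  Madrid    12
3    Oslo    13
4   Perth    31
sum of column 'high' → 122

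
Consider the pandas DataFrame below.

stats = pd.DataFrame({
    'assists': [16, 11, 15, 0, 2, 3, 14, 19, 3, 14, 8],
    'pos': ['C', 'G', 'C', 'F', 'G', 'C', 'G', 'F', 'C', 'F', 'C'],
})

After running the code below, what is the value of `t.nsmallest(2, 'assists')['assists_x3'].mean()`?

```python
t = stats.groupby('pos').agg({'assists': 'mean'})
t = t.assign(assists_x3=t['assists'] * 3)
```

group by pos, mean of assists:
     assists
pos         
C        9.0
F       11.0
G        9.0
add column assists_x3 = t['assists'] * 3:
     assists  assists_x3
pos                     
C        9.0        27.0
F       11.0        33.0
G        9.0        27.0
take 2 rows with smallest assists:
     assists  assists_x3
pos                     
C        9.0        27.0
G        9.0        27.0

27.0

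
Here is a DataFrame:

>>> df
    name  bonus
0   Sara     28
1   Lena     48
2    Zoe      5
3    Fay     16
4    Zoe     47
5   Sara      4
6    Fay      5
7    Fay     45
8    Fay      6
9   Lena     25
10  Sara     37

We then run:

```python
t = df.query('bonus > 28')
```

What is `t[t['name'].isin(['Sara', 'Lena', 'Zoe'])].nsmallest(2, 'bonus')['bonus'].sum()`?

filter rows where bonus > 28:
    name  bonus
1   Lena     48
4    Zoe     47
7    Fay     45
10  Sara     37
filter rows where name in ['Sara', 'Lena', 'Zoe']:
    name  bonus
1   Lena     48
4    Zoe     47
10  Sara     37
take 2 rows with smallest bonus:
    name  bonus
10  Sara     37
4    Zoe     47
sum of column 'bonus' → 84

84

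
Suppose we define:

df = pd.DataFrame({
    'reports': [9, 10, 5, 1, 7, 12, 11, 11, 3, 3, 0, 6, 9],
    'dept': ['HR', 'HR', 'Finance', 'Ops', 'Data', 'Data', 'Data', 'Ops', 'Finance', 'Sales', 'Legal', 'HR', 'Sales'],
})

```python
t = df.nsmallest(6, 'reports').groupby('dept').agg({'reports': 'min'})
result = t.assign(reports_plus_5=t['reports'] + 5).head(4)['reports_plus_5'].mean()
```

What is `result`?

take 6 rows with smallest reports:
    reports     dept
10        0    Legal
3         1      Ops
8         3  Finance
9         3    Sales
2         5  Finance
11        6       HR
group by dept, min of reports:
         reports
dept            
Finance        3
HR             6
Legal          0
Ops            1
Sales          3
add column reports_plus_5 = t['reports'] + 5:
         reports  reports_plus_5
dept                            
Finance        3               8
HR             6              11
Legal          0               5
Ops            1               6
Sales          3               8
take first 4 rows:
         reports  reports_plus_5
dept                            
Finance        3               8
HR             6              11
Legal          0               5
Ops            1               6
So mean() = 7.5.

7.5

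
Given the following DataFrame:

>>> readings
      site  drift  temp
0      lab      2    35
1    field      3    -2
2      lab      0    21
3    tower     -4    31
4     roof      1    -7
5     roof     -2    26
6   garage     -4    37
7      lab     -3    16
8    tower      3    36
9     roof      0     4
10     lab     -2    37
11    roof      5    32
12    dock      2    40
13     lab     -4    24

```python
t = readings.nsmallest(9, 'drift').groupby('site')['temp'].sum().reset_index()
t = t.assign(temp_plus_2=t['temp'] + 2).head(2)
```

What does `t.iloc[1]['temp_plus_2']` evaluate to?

100

take 9 rows with smallest drift:
      site  drift  temp
3    tower     -4    31
6   garage     -4    37
13     lab     -4    24
7      lab     -3    16
5     roof     -2    26
10     lab     -2    37
2      lab      0    21
9     roof      0     4
4     roof      1    -7
group by site, sum of temp:
site
garage    37
lab       98
roof      23
tower     31
Name: temp, dtype: int64
reset_index():
     site  temp
0  garage    37
1     lab    98
2    roof    23
3   tower    31
add column temp_plus_2 = t['temp'] + 2:
     site  temp  temp_plus_2
0  garage    37           39
1     lab    98          100
2    roof    23           25
3   tower    31           33
take first 2 rows:
     site  temp  temp_plus_2
0  garage    37           39
1     lab    98          100
Hence 100.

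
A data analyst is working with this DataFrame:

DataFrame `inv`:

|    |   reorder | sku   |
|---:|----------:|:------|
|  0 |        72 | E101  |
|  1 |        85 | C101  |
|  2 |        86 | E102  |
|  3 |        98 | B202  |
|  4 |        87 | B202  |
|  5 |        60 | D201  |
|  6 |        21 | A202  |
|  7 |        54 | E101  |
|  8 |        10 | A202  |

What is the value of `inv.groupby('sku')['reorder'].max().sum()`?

422

group by sku, max of reorder:
sku
A202    21
B202    98
C101    85
D201    60
E101    72
E102    86
Name: reorder, dtype: int64
Finally, sum of the resulting series = 422.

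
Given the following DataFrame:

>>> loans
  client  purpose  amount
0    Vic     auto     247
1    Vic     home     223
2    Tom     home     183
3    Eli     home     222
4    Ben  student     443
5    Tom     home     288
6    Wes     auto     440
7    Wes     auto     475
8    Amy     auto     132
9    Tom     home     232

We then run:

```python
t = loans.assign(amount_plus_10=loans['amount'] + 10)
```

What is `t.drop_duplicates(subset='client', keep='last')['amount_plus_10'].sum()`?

add column amount_plus_10 = loans['amount'] + 10:
  client  purpose  amount  amount_plus_10
0    Vic     auto     247             257
1    Vic     home     223             233
2    Tom     home     183             193
3    Eli     home     222             232
4    Ben  student     443             453
5    Tom     home     288             298
6    Wes     auto     440             450
7    Wes     auto     475             485
8    Amy     auto     132             142
9    Tom     home     232             242
drop duplicate client (keep=last):
  client  purpose  amount  amount_plus_10
1    Vic     home     223             233
3    Eli     home     222             232
4    Ben  student     443             453
7    Wes     auto     475             485
8    Amy     auto     132             142
9    Tom     home     232             242
Reading off the sum of column 'amount_plus_10', we get 1787.

1787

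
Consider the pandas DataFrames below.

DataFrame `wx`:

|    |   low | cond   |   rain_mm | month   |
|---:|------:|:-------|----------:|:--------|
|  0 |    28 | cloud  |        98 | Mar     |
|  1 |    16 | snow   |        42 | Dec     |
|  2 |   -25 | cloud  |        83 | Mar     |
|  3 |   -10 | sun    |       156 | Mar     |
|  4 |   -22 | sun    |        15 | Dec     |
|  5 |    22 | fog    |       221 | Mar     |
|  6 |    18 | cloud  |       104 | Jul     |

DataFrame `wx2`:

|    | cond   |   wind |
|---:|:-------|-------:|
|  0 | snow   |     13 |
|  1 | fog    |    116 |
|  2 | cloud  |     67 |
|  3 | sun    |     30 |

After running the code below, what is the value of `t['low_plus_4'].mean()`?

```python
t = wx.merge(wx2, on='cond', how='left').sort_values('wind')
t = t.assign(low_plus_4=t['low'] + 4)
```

7.85714285714

merge on 'cond' (how='left') → 7 rows:
   low   cond  rain_mm month  wind
0   28  cloud       98   Mar    67
1   16   snow       42   Dec    13
2  -25  cloud       83   Mar    67
3  -10    sun      156   Mar    30
4  -22    sun       15   Dec    30
5   22    fog      221   Mar   116
6   18  cloud      104   Jul    67
sort by wind:
   low   cond  rain_mm month  wind
1   16   snow       42   Dec    13
3  -10    sun      156   Mar    30
4  -22    sun       15   Dec    30
0   28  cloud       98   Mar    67
2  -25  cloud       83   Mar    67
6   18  cloud      104   Jul    67
5   22    fog      221   Mar   116
add column low_plus_4 = t['low'] + 4:
   low   cond  rain_mm month  wind  low_plus_4
1   16   snow       42   Dec    13          20
3  -10    sun      156   Mar    30          -6
4  -22    sun       15   Dec    30         -18
0   28  cloud       98   Mar    67          32
2  -25  cloud       83   Mar    67         -21
6   18  cloud      104   Jul    67          22
5   22    fog      221   Mar   116          26
Finally, mean of column 'low_plus_4' = 7.85714285714.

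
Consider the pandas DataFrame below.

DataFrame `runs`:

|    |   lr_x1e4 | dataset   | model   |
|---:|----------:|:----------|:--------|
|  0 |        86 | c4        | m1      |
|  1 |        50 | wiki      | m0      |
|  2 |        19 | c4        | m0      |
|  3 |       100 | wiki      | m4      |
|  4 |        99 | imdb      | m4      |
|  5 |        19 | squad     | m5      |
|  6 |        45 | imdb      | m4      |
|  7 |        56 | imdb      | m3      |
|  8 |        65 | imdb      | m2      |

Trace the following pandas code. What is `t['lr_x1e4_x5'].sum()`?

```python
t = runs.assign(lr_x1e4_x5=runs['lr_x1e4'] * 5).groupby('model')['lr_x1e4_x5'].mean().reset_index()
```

add column lr_x1e4_x5 = runs['lr_x1e4'] * 5:
   lr_x1e4 dataset model  lr_x1e4_x5
0       86      c4    m1         430
1       50    wiki    m0         250
2       19      c4    m0          95
3      100    wiki    m4         500
4       99    imdb    m4         495
5       19   squad    m5          95
6       45    imdb    m4         225
7       56    imdb    m3         280
8       65    imdb    m2         325
group by model, mean of lr_x1e4_x5:
model
m0    172.500000
m1    430.000000
m2    325.000000
m3    280.000000
m4    406.666667
m5     95.000000
Name: lr_x1e4_x5, dtype: float64
reset_index():
  model  lr_x1e4_x5
0    m0  172.500000
1    m1  430.000000
2    m2  325.000000
3    m3  280.000000
4    m4  406.666667
5    m5   95.000000

1709.16666667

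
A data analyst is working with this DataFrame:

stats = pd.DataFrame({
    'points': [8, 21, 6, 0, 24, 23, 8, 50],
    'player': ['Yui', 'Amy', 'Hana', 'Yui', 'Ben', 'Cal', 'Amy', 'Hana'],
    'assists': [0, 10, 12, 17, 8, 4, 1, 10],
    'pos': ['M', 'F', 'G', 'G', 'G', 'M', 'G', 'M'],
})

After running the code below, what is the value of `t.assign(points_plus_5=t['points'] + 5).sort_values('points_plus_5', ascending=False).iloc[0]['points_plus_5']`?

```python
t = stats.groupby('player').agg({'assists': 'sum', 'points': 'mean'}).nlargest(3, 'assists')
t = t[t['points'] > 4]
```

group by player: sum(assists), mean(points):
        assists  points
player                 
Amy          11    14.5
Ben           8    24.0
Cal           4    23.0
Hana         22    28.0
Yui          17     4.0
take 3 rows with largest assists:
        assists  points
player                 
Hana         22    28.0
Yui          17     4.0
Amy          11    14.5
filter rows where points > 4:
        assists  points
player                 
Hana         22    28.0
Amy          11    14.5
add column points_plus_5 = t['points'] + 5:
        assists  points  points_plus_5
player                                
Hana         22    28.0           33.0
Amy          11    14.5           19.5
sort by points_plus_5 descending:
        assists  points  points_plus_5
player                                
Hana         22    28.0           33.0
Amy          11    14.5           19.5
The value at position 0, column 'points_plus_5' is 33.0.

33.0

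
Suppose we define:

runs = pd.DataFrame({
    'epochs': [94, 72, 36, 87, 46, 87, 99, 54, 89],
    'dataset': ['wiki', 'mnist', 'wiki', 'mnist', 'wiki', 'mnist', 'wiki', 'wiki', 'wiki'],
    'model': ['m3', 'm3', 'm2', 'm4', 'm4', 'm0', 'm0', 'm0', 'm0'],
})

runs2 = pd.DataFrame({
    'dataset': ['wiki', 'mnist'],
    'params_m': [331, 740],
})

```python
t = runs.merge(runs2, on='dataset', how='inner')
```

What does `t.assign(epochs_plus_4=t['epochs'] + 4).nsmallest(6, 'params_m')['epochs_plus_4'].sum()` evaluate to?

442

merge on 'dataset' (how='inner') → 9 rows:
   epochs dataset model  params_m
0      94    wiki    m3       331
1      72   mnist    m3       740
2      36    wiki    m2       331
3      87   mnist    m4       740
4      46    wiki    m4       331
5      87   mnist    m0       740
6      99    wiki    m0       331
7      54    wiki    m0       331
8      89    wiki    m0       331
add column epochs_plus_4 = t['epochs'] + 4:
   epochs dataset model  params_m  epochs_plus_4
0      94    wiki    m3       331             98
1      72   mnist    m3       740             76
2      36    wiki    m2       331             40
3      87   mnist    m4       740             91
4      46    wiki    m4       331             50
5      87   mnist    m0       740             91
6      99    wiki    m0       331            103
7      54    wiki    m0       331             58
8      89    wiki    m0       331             93
take 6 rows with smallest params_m:
   epochs dataset model  params_m  epochs_plus_4
0      94    wiki    m3       331             98
2      36    wiki    m2       331             40
4      46    wiki    m4       331             50
6      99    wiki    m0       331            103
7      54    wiki    m0       331             58
8      89    wiki    m0       331             93
Finally, sum of column 'epochs_plus_4' = 442.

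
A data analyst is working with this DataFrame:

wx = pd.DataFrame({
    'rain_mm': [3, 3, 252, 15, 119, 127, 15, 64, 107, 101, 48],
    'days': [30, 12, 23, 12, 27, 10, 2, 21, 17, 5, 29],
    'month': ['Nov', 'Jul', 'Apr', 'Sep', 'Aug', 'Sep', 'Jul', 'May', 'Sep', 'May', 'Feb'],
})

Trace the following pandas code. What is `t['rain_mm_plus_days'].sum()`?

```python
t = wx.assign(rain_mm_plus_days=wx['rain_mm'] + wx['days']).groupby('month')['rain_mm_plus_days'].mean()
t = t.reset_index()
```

add column rain_mm_plus_days = wx['rain_mm'] + wx['days']:
    rain_mm  days month  rain_mm_plus_days
0         3    30   Nov                 33
1         3    12   Jul                 15
2       252    23   Apr                275
3        15    12   Sep                 27
4       119    27   Aug                146
5       127    10   Sep                137
6        15     2   Jul                 17
7        64    21   May                 85
8       107    17   Sep                124
9       101     5   May                106
10       48    29   Feb                 77
group by month, mean of rain_mm_plus_days:
month
Apr    275.0
Aug    146.0
Feb     77.0
Jul     16.0
May     95.5
Nov     33.0
Sep     96.0
Name: rain_mm_plus_days, dtype: float64
reset_index():
  month  rain_mm_plus_days
0   Apr              275.0
1   Aug              146.0
2   Feb               77.0
3   Jul               16.0
4   May               95.5
5   Nov               33.0
6   Sep               96.0
Hence 738.5.

738.5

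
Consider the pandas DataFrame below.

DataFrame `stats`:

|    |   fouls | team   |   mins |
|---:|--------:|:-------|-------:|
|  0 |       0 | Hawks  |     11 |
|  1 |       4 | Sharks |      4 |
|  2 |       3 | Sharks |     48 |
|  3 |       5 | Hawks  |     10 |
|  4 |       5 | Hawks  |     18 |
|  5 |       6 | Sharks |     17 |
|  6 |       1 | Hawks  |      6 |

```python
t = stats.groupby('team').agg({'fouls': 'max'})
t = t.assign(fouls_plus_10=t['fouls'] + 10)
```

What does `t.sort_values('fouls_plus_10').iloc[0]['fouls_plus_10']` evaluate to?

group by team, max of fouls:
        fouls
team         
Hawks       5
Sharks      6
add column fouls_plus_10 = t['fouls'] + 10:
        fouls  fouls_plus_10
team                        
Hawks       5             15
Sharks      6             16
sort by fouls_plus_10:
        fouls  fouls_plus_10
team                        
Hawks       5             15
Sharks      6             16
So iloc[0]['fouls_plus_10'] = 15.

15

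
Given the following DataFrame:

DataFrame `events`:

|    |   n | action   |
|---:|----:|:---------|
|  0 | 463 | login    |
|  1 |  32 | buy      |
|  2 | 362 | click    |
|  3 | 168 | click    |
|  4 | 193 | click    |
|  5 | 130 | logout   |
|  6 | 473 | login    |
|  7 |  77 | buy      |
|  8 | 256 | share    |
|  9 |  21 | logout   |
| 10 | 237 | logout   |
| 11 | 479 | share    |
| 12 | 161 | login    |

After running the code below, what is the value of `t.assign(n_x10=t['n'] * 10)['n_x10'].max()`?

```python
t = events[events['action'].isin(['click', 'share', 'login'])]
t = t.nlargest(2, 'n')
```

4790

filter rows where action in ['click', 'share', 'login']:
      n action
0   463  login
2   362  click
3   168  click
4   193  click
6   473  login
8   256  share
11  479  share
12  161  login
take 2 rows with largest n:
      n action
11  479  share
6   473  login
add column n_x10 = t['n'] * 10:
      n action  n_x10
11  479  share   4790
6   473  login   4730
Reading off the max of column 'n_x10', we get 4790.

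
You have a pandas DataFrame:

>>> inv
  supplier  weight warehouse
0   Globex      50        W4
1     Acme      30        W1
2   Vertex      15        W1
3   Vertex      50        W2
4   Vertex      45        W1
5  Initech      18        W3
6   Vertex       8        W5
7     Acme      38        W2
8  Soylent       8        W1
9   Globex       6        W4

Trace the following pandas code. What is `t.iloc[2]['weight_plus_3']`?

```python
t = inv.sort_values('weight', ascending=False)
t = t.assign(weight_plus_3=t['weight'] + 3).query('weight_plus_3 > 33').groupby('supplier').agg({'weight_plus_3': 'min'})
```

sort by weight descending:
  supplier  weight warehouse
0   Globex      50        W4
3   Vertex      50        W2
4   Vertex      45        W1
7     Acme      38        W2
1     Acme      30        W1
5  Initech      18        W3
2   Vertex      15        W1
6   Vertex       8        W5
8  Soylent       8        W1
9   Globex       6        W4
add column weight_plus_3 = t['weight'] + 3:
  supplier  weight warehouse  weight_plus_3
0   Globex      50        W4             53
3   Vertex      50        W2             53
4   Vertex      45        W1             48
7     Acme      38        W2             41
1     Acme      30        W1             33
5  Initech      18        W3             21
2   Vertex      15        W1             18
6   Vertex       8        W5             11
8  Soylent       8        W1             11
9   Globex       6        W4              9
filter rows where weight_plus_3 > 33:
  supplier  weight warehouse  weight_plus_3
0   Globex      50        W4             53
3   Vertex      50        W2             53
4   Vertex      45        W1             48
7     Acme      38        W2             41
group by supplier, min of weight_plus_3:
          weight_plus_3
supplier               
Acme                 41
Globex               53
Vertex               48

48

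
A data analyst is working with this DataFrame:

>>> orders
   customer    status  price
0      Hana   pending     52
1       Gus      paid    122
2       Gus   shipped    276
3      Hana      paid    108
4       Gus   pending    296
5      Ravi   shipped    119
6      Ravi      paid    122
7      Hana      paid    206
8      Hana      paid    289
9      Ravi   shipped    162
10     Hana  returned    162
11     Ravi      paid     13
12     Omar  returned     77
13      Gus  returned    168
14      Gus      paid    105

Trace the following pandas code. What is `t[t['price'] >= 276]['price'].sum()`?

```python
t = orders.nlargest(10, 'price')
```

take 10 rows with largest price:
   customer    status  price
4       Gus   pending    296
8      Hana      paid    289
2       Gus   shipped    276
7      Hana      paid    206
13      Gus  returned    168
9      Ravi   shipped    162
10     Hana  returned    162
1       Gus      paid    122
6      Ravi      paid    122
5      Ravi   shipped    119
filter rows where price >= 276:
  customer   status  price
4      Gus  pending    296
8     Hana     paid    289
2      Gus  shipped    276
The sum of column 'price' is 861.

861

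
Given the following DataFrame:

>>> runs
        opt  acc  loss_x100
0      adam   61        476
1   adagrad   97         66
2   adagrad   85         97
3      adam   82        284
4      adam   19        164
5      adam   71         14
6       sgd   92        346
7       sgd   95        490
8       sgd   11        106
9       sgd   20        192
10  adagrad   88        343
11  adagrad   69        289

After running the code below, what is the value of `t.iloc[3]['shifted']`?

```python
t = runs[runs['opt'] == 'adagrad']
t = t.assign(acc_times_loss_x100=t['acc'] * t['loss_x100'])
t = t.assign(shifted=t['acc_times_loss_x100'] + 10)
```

filter rows where opt == 'adagrad':
        opt  acc  loss_x100
1   adagrad   97         66
2   adagrad   85         97
10  adagrad   88        343
11  adagrad   69        289
add column acc_times_loss_x100 = t['acc'] * t['loss_x100']:
        opt  acc  loss_x100  acc_times_loss_x100
1   adagrad   97         66                 6402
2   adagrad   85         97                 8245
10  adagrad   88        343                30184
11  adagrad   69        289                19941
add column shifted = t['acc_times_loss_x100'] + 10:
        opt  acc  loss_x100  acc_times_loss_x100  shifted
1   adagrad   97         66                 6402     6412
2   adagrad   85         97                 8245     8255
10  adagrad   88        343                30184    30194
11  adagrad   69        289                19941    19951
Finally, value at position 3, column 'shifted' = 19951.

19951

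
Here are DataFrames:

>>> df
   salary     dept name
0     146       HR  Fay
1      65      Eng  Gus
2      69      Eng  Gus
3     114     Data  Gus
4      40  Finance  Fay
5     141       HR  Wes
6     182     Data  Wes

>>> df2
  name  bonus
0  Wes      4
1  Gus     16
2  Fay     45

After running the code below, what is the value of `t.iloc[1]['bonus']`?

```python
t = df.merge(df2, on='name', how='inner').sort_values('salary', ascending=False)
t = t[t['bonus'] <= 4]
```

merge on 'name' (how='inner') → 7 rows:
   salary     dept name  bonus
0     146       HR  Fay     45
1      65      Eng  Gus     16
2      69      Eng  Gus     16
3     114     Data  Gus     16
4      40  Finance  Fay     45
5     141       HR  Wes      4
6     182     Data  Wes      4
sort by salary descending:
   salary     dept name  bonus
6     182     Data  Wes      4
0     146       HR  Fay     45
5     141       HR  Wes      4
3     114     Data  Gus     16
2      69      Eng  Gus     16
1      65      Eng  Gus     16
4      40  Finance  Fay     45
filter rows where bonus <= 4:
   salary  dept name  bonus
6     182  Data  Wes      4
5     141    HR  Wes      4
Then the value at position 1, column 'bonus': 4

4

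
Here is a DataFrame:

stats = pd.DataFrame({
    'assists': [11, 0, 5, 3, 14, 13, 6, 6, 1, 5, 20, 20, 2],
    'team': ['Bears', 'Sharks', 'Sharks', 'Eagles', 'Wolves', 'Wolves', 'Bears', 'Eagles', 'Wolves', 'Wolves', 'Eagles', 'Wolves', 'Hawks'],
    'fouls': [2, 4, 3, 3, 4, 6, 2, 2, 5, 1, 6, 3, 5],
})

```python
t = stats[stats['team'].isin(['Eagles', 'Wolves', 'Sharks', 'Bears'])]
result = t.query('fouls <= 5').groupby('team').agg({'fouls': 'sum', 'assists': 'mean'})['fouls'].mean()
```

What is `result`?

filter rows where team in ['Eagles', 'Wolves', 'Sharks', 'Bears']:
    assists    team  fouls
0        11   Bears      2
1         0  Sharks      4
2         5  Sharks      3
3         3  Eagles      3
4        14  Wolves      4
5        13  Wolves      6
6         6   Bears      2
7         6  Eagles      2
8         1  Wolves      5
9         5  Wolves      1
10       20  Eagles      6
11       20  Wolves      3
filter rows where fouls <= 5:
    assists    team  fouls
0        11   Bears      2
1         0  Sharks      4
2         5  Sharks      3
3         3  Eagles      3
4        14  Wolves      4
6         6   Bears      2
7         6  Eagles      2
8         1  Wolves      5
9         5  Wolves      1
11       20  Wolves      3
group by team: sum(fouls), mean(assists):
        fouls  assists
team                  
Bears       4      8.5
Eagles      5      4.5
Sharks      7      2.5
Wolves     13     10.0
The mean of column 'fouls' is 7.25.

7.25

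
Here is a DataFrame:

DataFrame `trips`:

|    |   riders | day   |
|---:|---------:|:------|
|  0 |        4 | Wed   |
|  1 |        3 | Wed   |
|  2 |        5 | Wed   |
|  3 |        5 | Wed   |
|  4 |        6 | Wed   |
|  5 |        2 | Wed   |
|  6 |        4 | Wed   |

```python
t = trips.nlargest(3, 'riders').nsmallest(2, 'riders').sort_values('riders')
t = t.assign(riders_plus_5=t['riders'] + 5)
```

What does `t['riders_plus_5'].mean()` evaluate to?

10.0

take 3 rows with largest riders:
   riders  day
4       6  Wed
2       5  Wed
3       5  Wed
take 2 rows with smallest riders:
   riders  day
2       5  Wed
3       5  Wed
sort by riders:
   riders  day
2       5  Wed
3       5  Wed
add column riders_plus_5 = t['riders'] + 5:
   riders  day  riders_plus_5
2       5  Wed             10
3       5  Wed             10
Taking the mean of column 'riders_plus_5' gives 10.0.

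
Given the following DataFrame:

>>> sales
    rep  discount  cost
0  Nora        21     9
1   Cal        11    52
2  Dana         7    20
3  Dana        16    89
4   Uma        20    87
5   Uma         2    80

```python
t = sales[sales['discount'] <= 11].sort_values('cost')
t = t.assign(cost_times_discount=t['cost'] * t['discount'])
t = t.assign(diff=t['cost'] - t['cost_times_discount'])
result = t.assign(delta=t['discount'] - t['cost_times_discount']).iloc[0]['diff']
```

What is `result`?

-120

filter rows where discount <= 11:
    rep  discount  cost
1   Cal        11    52
2  Dana         7    20
5   Uma         2    80
sort by cost:
    rep  discount  cost
2  Dana         7    20
1   Cal        11    52
5   Uma         2    80
add column cost_times_discount = t['cost'] * t['discount']:
    rep  discount  cost  cost_times_discount
2  Dana         7    20                  140
1   Cal        11    52                  572
5   Uma         2    80                  160
add column diff = t['cost'] - t['cost_times_discount']:
    rep  discount  cost  cost_times_discount  diff
2  Dana         7    20                  140  -120
1   Cal        11    52                  572  -520
5   Uma         2    80                  160   -80
add column delta = t['discount'] - t['cost_times_discount']:
    rep  discount  cost  cost_times_discount  diff  delta
2  Dana         7    20                  140  -120   -133
1   Cal        11    52                  572  -520   -561
5   Uma         2    80                  160   -80   -158
value at position 0, column 'diff' → -120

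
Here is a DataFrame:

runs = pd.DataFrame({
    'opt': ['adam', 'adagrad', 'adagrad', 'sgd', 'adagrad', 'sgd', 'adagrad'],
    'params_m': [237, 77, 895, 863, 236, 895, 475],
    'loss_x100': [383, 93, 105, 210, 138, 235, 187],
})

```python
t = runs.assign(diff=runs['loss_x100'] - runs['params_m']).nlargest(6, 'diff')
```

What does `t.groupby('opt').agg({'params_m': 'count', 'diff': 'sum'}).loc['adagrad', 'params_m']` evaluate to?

3

add column diff = runs['loss_x100'] - runs['params_m']:
       opt  params_m  loss_x100  diff
0     adam       237        383   146
1  adagrad        77         93    16
2  adagrad       895        105  -790
3      sgd       863        210  -653
4  adagrad       236        138   -98
5      sgd       895        235  -660
6  adagrad       475        187  -288
take 6 rows with largest diff:
       opt  params_m  loss_x100  diff
0     adam       237        383   146
1  adagrad        77         93    16
4  adagrad       236        138   -98
6  adagrad       475        187  -288
3      sgd       863        210  -653
5      sgd       895        235  -660
group by opt: count(params_m), sum(diff):
         params_m  diff
opt                    
adagrad         3  -370
adam            1   146
sgd             2 -1313
value at row 'adagrad', column 'params_m' → 3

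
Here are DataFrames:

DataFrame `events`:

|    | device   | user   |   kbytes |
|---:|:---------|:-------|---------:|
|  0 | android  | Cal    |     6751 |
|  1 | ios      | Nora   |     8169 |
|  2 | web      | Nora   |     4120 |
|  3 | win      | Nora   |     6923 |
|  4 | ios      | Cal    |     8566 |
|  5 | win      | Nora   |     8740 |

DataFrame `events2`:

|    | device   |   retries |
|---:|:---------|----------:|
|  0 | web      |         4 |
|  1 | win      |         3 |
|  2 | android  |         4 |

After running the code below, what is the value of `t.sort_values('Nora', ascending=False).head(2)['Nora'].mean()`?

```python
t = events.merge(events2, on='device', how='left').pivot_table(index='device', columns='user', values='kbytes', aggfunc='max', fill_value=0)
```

8454.5

merge on 'device' (how='left') → 6 rows:
    device  user  kbytes  retries
0  android   Cal    6751      4.0
1      ios  Nora    8169      NaN
2      web  Nora    4120      4.0
3      win  Nora    6923      3.0
4      ios   Cal    8566      NaN
5      win  Nora    8740      3.0
pivot: rows=device, cols=user, max(kbytes):
user      Cal  Nora
device             
android  6751     0
ios      8566  8169
web         0  4120
win         0  8740
sort by Nora descending:
user      Cal  Nora
device             
win         0  8740
ios      8566  8169
web         0  4120
android  6751     0
take first 2 rows:
user     Cal  Nora
device            
win        0  8740
ios     8566  8169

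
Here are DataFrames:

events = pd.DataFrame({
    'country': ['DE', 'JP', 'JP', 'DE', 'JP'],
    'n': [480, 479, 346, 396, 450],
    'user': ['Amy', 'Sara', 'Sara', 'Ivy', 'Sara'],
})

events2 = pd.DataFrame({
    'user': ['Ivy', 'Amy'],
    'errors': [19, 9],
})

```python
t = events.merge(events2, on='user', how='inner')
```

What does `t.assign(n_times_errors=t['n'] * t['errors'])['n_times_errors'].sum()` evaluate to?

11844

merge on 'user' (how='inner') → 2 rows:
  country    n user  errors
0      DE  480  Amy       9
1      DE  396  Ivy      19
add column n_times_errors = t['n'] * t['errors']:
  country    n user  errors  n_times_errors
0      DE  480  Amy       9            4320
1      DE  396  Ivy      19            7524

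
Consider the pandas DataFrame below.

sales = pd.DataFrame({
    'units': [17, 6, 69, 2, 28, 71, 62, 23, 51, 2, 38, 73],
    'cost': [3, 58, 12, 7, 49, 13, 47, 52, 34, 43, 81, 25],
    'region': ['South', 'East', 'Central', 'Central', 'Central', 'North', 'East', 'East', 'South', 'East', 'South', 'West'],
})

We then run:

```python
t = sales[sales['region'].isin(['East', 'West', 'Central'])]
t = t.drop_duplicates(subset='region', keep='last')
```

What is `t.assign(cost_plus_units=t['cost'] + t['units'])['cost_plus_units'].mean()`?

73.3333333333

filter rows where region in ['East', 'West', 'Central']:
    units  cost   region
1       6    58     East
2      69    12  Central
3       2     7  Central
4      28    49  Central
6      62    47     East
7      23    52     East
9       2    43     East
11     73    25     West
drop duplicate region (keep=last):
    units  cost   region
4      28    49  Central
9       2    43     East
11     73    25     West
add column cost_plus_units = t['cost'] + t['units']:
    units  cost   region  cost_plus_units
4      28    49  Central               77
9       2    43     East               45
11     73    25     West               98
Reading off the mean of column 'cost_plus_units', we get 73.3333333333.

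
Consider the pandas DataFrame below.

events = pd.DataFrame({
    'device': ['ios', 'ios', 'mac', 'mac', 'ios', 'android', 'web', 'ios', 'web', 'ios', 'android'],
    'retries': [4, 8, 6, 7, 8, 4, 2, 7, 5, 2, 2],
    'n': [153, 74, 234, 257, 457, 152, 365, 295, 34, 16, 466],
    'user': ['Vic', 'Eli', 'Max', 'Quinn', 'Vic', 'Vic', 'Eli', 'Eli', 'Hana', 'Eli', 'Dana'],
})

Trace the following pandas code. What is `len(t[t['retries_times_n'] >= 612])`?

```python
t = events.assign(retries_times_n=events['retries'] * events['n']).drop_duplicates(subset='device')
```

3

add column retries_times_n = events['retries'] * events['n']:
     device  retries    n   user  retries_times_n
0       ios        4  153    Vic              612
1       ios        8   74    Eli              592
2       mac        6  234    Max             1404
3       mac        7  257  Quinn             1799
4       ios        8  457    Vic             3656
5   android        4  152    Vic              608
6       web        2  365    Eli              730
7       ios        7  295    Eli             2065
8       web        5   34   Hana              170
9       ios        2   16    Eli               32
10  android        2  466   Dana              932
drop duplicate device (keep=first):
    device  retries    n user  retries_times_n
0      ios        4  153  Vic              612
2      mac        6  234  Max             1404
5  android        4  152  Vic              608
6      web        2  365  Eli              730
filter rows where retries_times_n >= 612:
  device  retries    n user  retries_times_n
0    ios        4  153  Vic              612
2    mac        6  234  Max             1404
6    web        2  365  Eli              730
Finally, number of rows = 3.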